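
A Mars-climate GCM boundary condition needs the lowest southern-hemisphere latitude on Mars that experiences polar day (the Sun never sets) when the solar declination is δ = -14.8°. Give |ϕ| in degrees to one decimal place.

|ϕ| = 75.2°

Polar day requires cos h₀ = −tan ϕ tan δ ≤ −1, i.e. tan ϕ tan δ ≥ 1.
The boundary is |tan ϕ| · |tan δ| = 1, so |ϕ| = 90° − |δ| = 90° − 14.8° = 75.2° in the southern hemisphere.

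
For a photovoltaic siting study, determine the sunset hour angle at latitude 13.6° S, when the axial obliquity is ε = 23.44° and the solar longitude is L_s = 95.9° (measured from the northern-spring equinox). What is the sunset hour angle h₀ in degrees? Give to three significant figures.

h₀ = 84.0°

Solar declination: sin δ = sin ε · sin L_s = sin 23.44° × sin 95.9° = 0.39568, so δ = +23.308°.
cos h₀ = −tan ϕ · tan δ = −tan(-13.6°) × tan(+23.308°) = 0.1042, so h₀ = 1.4664 rad = 84.02°.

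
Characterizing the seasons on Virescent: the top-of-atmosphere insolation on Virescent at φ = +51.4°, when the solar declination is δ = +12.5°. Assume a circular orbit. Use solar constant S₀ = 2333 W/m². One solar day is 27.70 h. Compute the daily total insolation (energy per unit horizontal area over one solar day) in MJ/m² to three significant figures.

66.5 MJ/m²

cos H₀ = −tan(+51.4°) tan(+12.500°) = -0.2777, H₀ = 1.8522 rad.
Bracket: H₀ sin φ sin δ + cos φ cos δ sin H₀ = 1.8522×0.78152×0.21644 + 0.62388×0.97630×0.96066 = 0.313304 + 0.585132 = 0.898436.
Q̄ = (S₀/π) × [bracket] = (2333/π) × 0.898436 = 667.19 W/m².
Daily total = Q̄ × 27.70 h × 3600 s/h = 667.19 × 27.70 × 3600 / 10⁶ = 66.53 MJ/m².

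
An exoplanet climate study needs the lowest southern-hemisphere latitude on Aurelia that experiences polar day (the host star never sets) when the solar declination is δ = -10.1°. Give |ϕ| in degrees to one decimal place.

|ϕ| = 79.9°

Polar day requires cos h₀ = −tan ϕ tan δ ≤ −1, i.e. tan ϕ tan δ ≥ 1.
The boundary is |tan ϕ| · |tan δ| = 1, so |ϕ| = 90° − |δ| = 90° − 10.1° = 79.9° in the southern hemisphere.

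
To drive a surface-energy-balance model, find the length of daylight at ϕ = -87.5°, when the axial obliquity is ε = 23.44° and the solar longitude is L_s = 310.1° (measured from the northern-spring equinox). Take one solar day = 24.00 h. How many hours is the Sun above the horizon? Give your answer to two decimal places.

24.00 h

Solar declination: sin δ = sin ε · sin L_s = sin 23.44° × sin 310.1° = -0.30428, so δ = -17.715°.
Sunrise equation: cos h₀ = −tan ϕ · tan δ = -7.3160 ≤ −1, so the Sun never sets (polar day) and h₀ = π.
Daylight = 2h₀/(2π) × 24.00 h = (3.1416/π) × 24.00 = 24.00 h.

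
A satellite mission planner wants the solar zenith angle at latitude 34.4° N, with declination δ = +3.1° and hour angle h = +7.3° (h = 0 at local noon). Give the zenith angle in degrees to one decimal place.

cos θ_z = sin φ sin δ + cos φ cos δ cos h = 0.030553 + 0.817228 = 0.847781.
θ_z = arccos(0.847781) = 32.0°.

θ_z = 32.0°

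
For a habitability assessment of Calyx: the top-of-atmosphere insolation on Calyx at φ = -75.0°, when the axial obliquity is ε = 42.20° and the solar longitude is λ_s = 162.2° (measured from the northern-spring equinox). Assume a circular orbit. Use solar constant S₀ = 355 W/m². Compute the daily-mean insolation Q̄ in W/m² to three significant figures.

Solar declination: sin δ = sin ε · sin λ_s = sin 42.20° × sin 162.2° = 0.20534, so δ = +11.850°.
cos H₀ = −tan(-75.0°) tan(+11.850°) = 0.7830, H₀ = 0.6713 rad.
Bracket: H₀ sin φ sin δ + cos φ cos δ sin H₀ = 0.6713×-0.96593×0.20534 + 0.25882×0.97869×0.62198 = -0.133148 + 0.157550 = 0.024402.
Q̄ = (S₀/π) × [bracket] = (355/π) × 0.024402 = 2.757 W/m².

Q̄ ≈ 2.76 W/m²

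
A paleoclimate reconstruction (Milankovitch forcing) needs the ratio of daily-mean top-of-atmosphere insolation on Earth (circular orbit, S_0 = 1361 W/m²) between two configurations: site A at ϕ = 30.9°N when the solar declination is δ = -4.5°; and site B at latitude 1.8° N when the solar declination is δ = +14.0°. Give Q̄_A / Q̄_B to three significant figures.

— Configuration A (ϕ=+30.9°):
cos h₀ = −tan(+30.9°) tan(-4.500°) = 0.0471, h₀ = 1.5237 rad.
Bracket: h₀ sin ϕ sin δ + cos ϕ cos δ sin h₀ = 1.5237×0.51354×-0.07846 + 0.85806×0.99692×0.99889 = -0.061393 + 0.854468 = 0.793075.
Q̄ = (S_0/π) × [bracket] = (1361/π) × 0.793075 = 343.58 W/m².
— Configuration B (ϕ=+1.8°):
cos h₀ = −tan(+1.8°) tan(+14.000°) = -0.0078, h₀ = 1.5786 rad.
Bracket: h₀ sin ϕ sin δ + cos ϕ cos δ sin h₀ = 1.5786×0.03141×0.24192 + 0.99951×0.97030×0.99997 = 0.011995 + 0.969795 = 0.981790.
Q̄ = (S_0/π) × [bracket] = (1361/π) × 0.981790 = 425.33 W/m².
Ratio Q̄_A / Q̄_B = 343.58 / 425.33 = 0.8078.

Q̄_A / Q̄_B ≈ 0.808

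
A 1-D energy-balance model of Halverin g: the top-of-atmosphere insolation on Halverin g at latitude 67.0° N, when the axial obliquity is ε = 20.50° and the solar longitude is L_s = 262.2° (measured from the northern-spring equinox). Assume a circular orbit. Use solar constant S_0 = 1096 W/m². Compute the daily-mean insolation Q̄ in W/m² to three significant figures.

Q̄ ≈ 5.59 W/m²

Solar declination: sin δ = sin ε · sin L_s = sin 20.50° × sin 262.2° = -0.34697, so δ = -20.302°.
cos h₀ = −tan(+67.0°) tan(-20.302°) = 0.8715, h₀ = 0.5124 rad.
Bracket: h₀ sin ϕ sin δ + cos ϕ cos δ sin h₀ = 0.5124×0.92050×-0.34697 + 0.39073×0.93788×0.49031 = -0.163653 + 0.179678 = 0.016025.
Q̄ = (S_0/π) × [bracket] = (1096/π) × 0.016025 = 5.591 W/m².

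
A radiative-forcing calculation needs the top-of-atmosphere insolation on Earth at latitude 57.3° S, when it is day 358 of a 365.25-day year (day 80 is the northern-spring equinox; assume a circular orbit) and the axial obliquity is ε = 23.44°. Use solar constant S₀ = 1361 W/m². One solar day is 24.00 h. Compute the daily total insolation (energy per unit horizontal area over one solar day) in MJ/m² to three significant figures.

42.6 MJ/m²

Solar longitude: λ_s = 360° × (358 − 80)/365.25 = 274.004°.
sin δ = sin 23.44° × sin 274.004° = -0.39682, so δ = -23.379°.
cos H₀ = −tan(-57.3°) tan(-23.379°) = -0.6734, H₀ = 2.3096 rad.
Bracket: H₀ sin φ sin δ + cos φ cos δ sin H₀ = 2.3096×-0.84151×-0.39682 + 0.54024×0.91790×0.73928 = 0.771240 + 0.366599 = 1.137839.
Q̄ = (S₀/π) × [bracket] = (1361/π) × 1.137839 = 492.93 W/m².
Daily total = Q̄ × 24.00 h × 3600 s/h = 492.93 × 24.00 × 3600 / 10⁶ = 42.59 MJ/m².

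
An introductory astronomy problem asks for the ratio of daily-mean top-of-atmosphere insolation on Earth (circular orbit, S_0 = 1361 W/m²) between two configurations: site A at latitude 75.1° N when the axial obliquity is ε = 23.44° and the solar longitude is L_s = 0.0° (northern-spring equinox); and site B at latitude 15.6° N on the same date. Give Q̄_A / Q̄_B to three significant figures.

Q̄_A / Q̄_B ≈ 0.267

— Configuration A (ϕ=+75.1°):
Solar declination: sin δ = sin ε · sin L_s = sin 23.44° × sin 0.0° = 0.00000, so δ = +0.000°.
cos h₀ = −tan(+75.1°) tan(+0.000°) = -0.0000, h₀ = 1.5708 rad.
Bracket: h₀ sin ϕ sin δ + cos ϕ cos δ sin h₀ = 1.5708×0.96638×0.00000 + 0.25713×1.00000×1.00000 = 0.000000 + 0.257130 = 0.257130.
Q̄ = (S_0/π) × [bracket] = (1361/π) × 0.257130 = 111.39 W/m².
— Configuration B (ϕ=+15.6°):
cos h₀ = −tan(+15.6°) tan(+0.000°) = -0.0000, h₀ = 1.5708 rad.
Bracket: h₀ sin ϕ sin δ + cos ϕ cos δ sin h₀ = 1.5708×0.26892×0.00000 + 0.96316×1.00000×1.00000 = 0.000000 + 0.963160 = 0.963160.
Q̄ = (S_0/π) × [bracket] = (1361/π) × 0.963160 = 417.26 W/m².
Ratio Q̄_A / Q̄_B = 111.39 / 417.26 = 0.2670.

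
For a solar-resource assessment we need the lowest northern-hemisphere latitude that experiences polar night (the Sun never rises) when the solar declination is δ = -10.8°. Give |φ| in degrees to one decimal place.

|φ| = 79.2°

Polar night requires cos H₀ = −tan φ tan δ ≥ 1, i.e. tan φ tan δ ≤ −1.
The boundary is |tan φ| · |tan δ| = 1, so |φ| = 90° − |δ| = 90° − 10.8° = 79.2° in the northern hemisphere.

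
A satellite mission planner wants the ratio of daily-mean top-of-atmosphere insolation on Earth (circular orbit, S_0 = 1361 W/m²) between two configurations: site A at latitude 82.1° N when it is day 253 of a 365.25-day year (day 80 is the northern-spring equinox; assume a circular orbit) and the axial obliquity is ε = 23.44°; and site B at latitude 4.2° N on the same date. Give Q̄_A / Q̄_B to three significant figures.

Q̄_A / Q̄_B ≈ 0.254

— Configuration A (ϕ=+82.1°):
Solar longitude: L_s = 360° × (253 − 80)/365.25 = 170.513°.
sin δ = sin 23.44° × sin 170.513° = 0.06556, so δ = +3.759°.
cos h₀ = −tan(+82.1°) tan(+3.759°) = -0.4735, h₀ = 2.0641 rad.
Bracket: h₀ sin ϕ sin δ + cos ϕ cos δ sin h₀ = 2.0641×0.99051×0.06556 + 0.13744×0.99785×0.88079 = 0.134038 + 0.120796 = 0.254834.
Q̄ = (S_0/π) × [bracket] = (1361/π) × 0.254834 = 110.40 W/m².
— Configuration B (ϕ=+4.2°):
cos h₀ = −tan(+4.2°) tan(+3.759°) = -0.0048, h₀ = 1.5756 rad.
Bracket: h₀ sin ϕ sin δ + cos ϕ cos δ sin h₀ = 1.5756×0.07324×0.06556 + 0.99731×0.99785×0.99999 = 0.007565 + 0.995156 = 1.002721.
Q̄ = (S_0/π) × [bracket] = (1361/π) × 1.002721 = 434.40 W/m².
Ratio Q̄_A / Q̄_B = 110.40 / 434.40 = 0.2541.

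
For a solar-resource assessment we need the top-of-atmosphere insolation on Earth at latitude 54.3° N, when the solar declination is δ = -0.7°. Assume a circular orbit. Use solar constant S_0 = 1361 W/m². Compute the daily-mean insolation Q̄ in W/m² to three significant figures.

cos h₀ = −tan(+54.3°) tan(-0.700°) = 0.0170, h₀ = 1.5538 rad.
Bracket: h₀ sin ϕ sin δ + cos ϕ cos δ sin h₀ = 1.5538×0.81208×-0.01222 + 0.58354×0.99993×0.99986 = -0.015419 + 0.583417 = 0.567998.
Q̄ = (S_0/π) × [bracket] = (1361/π) × 0.567998 = 246.1 W/m².

Q̄ ≈ 246 W/m²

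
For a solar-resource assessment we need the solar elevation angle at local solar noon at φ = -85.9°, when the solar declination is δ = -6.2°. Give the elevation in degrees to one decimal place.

10.3°

At local noon the hour angle is zero, so the zenith angle equals |φ − δ| = |-85.9° − (-6.200°)| = 79.700°.
Elevation = 90° − 79.700° = 10.3°.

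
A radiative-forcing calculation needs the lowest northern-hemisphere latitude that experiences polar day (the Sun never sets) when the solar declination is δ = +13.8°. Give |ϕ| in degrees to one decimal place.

Polar day requires cos h₀ = −tan ϕ tan δ ≤ −1, i.e. tan ϕ tan δ ≥ 1.
The boundary is |tan ϕ| · |tan δ| = 1, so |ϕ| = 90° − |δ| = 90° − 13.8° = 76.2° in the northern hemisphere.

|ϕ| = 76.2°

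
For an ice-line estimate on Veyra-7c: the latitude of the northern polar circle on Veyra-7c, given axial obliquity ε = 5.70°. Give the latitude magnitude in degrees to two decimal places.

84.30°

The polar circle is the lowest latitude that experiences at least one full rotation of continuous daylight at the northern-summer solstice; it lies at |φ| = 90° − ε = 90° − 5.70° = 84.30°.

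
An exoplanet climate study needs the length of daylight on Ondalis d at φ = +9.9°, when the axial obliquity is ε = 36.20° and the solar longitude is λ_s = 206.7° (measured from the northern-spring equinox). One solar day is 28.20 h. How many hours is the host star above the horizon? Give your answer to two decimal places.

13.67 h

Solar declination: sin δ = sin ε · sin λ_s = sin 36.20° × sin 206.7° = -0.26537, so δ = -15.389°.
cos H₀ = −tan φ · tan δ = −tan(+9.9°) × tan(-15.389°) = 0.0480, so H₀ = 1.5227 rad = 87.25°.
Daylight = 2H₀/(2π) × 28.20 h = (1.5227/π) × 28.20 = 13.67 h.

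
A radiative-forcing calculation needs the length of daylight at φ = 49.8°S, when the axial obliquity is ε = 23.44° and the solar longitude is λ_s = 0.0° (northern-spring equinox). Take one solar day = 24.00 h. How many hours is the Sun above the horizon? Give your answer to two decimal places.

Solar declination: sin δ = sin ε · sin λ_s = sin 23.44° × sin 0.0° = 0.00000, so δ = +0.000°.
cos H₀ = −tan φ · tan δ = −tan(-49.8°) × tan(+0.000°) = 0.0000, so H₀ = 1.5708 rad = 90.00°.
Daylight = 2H₀/(2π) × 24.00 h = (1.5708/π) × 24.00 = 12.00 h.

12.00 h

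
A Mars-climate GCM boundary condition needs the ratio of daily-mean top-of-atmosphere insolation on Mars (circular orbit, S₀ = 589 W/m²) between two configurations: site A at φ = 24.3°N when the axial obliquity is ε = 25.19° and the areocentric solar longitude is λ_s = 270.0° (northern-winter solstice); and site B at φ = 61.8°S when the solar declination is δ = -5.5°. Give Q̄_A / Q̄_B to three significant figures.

Q̄_A / Q̄_B ≈ 0.931

— Configuration A (φ=+24.3°):
sin δ = sin 25.19° × sin 270.0° = -0.42562, so δ = -25.190°.
cos H₀ = −tan(+24.3°) tan(-25.190°) = 0.2124, H₀ = 1.3568 rad.
Bracket: H₀ sin φ sin δ + cos φ cos δ sin H₀ = 1.3568×0.41151×-0.42562 + 0.91140×0.90490×0.97719 = -0.237639 + 0.805914 = 0.568275.
Q̄ = (S₀/π) × [bracket] = (589/π) × 0.568275 = 106.54 W/m².
— Configuration B (φ=-61.8°):
cos H₀ = −tan(-61.8°) tan(-5.500°) = -0.1796, H₀ = 1.7514 rad.
Bracket: H₀ sin φ sin δ + cos φ cos δ sin H₀ = 1.7514×-0.88130×-0.09585 + 0.47255×0.99540×0.98374 = 0.147945 + 0.462728 = 0.610673.
Q̄ = (S₀/π) × [bracket] = (589/π) × 0.610673 = 114.49 W/m².
Ratio Q̄_A / Q̄_B = 106.54 / 114.49 = 0.9306.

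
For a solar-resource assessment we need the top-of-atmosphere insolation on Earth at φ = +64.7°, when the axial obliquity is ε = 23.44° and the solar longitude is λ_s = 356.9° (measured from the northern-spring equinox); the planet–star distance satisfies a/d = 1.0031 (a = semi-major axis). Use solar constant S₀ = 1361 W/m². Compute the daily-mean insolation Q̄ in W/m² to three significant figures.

Q̄ ≈ 173 W/m²

Solar declination: sin δ = sin ε · sin λ_s = sin 23.44° × sin 356.9° = -0.02151, so δ = -1.233°.
cos H₀ = −tan(+64.7°) tan(-1.233°) = 0.0455, H₀ = 1.5253 rad.
Bracket: H₀ sin φ sin δ + cos φ cos δ sin H₀ = 1.5253×0.90408×-0.02151 + 0.42736×0.99977×0.99896 = -0.029662 + 0.426817 = 0.397155.
Inverse-square distance factor (a/d)² = 1.0031² = 1.006210.
Q̄ = (S₀/π) × 1.006210 × [bracket] = (1361/π) × 1.006210 × 0.397155 = 173.1 W/m².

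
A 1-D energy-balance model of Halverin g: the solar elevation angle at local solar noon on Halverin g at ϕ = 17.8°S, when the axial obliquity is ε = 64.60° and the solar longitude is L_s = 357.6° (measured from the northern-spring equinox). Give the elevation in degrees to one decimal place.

74.4°

Solar declination: sin δ = sin ε · sin L_s = sin 64.60° × sin 357.6° = -0.03783, so δ = -2.168°.
At local noon the hour angle is zero, so the zenith angle equals |ϕ − δ| = |-17.8° − (-2.168°)| = 15.632°.
Elevation = 90° − 15.632° = 74.4°.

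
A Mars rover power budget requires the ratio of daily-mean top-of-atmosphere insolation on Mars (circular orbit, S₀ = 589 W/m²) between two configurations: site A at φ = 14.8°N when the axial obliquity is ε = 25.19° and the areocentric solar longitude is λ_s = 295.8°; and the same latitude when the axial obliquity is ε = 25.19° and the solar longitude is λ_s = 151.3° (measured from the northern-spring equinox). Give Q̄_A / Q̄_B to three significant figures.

— Configuration A (φ=+14.8°):
sin δ = sin 25.19° × sin 295.8° = -0.38319, so δ = -22.532°.
cos H₀ = −tan(+14.8°) tan(-22.532°) = 0.1096, H₀ = 1.4610 rad.
Bracket: H₀ sin φ sin δ + cos φ cos δ sin H₀ = 1.4610×0.25545×-0.38319 + 0.96682×0.92367×0.99397 = -0.143011 + 0.887638 = 0.744627.
Q̄ = (S₀/π) × [bracket] = (589/π) × 0.744627 = 139.61 W/m².
— Configuration B (φ=+14.8°):
Solar declination: sin δ = sin ε · sin λ_s = sin 25.19° × sin 151.3° = 0.20439, so δ = +11.794°.
cos H₀ = −tan(+14.8°) tan(+11.794°) = -0.0552, H₀ = 1.6260 rad.
Bracket: H₀ sin φ sin δ + cos φ cos δ sin H₀ = 1.6260×0.25545×0.20439 + 0.96682×0.97889×0.99848 = 0.084896 + 0.944972 = 1.029868.
Q̄ = (S₀/π) × [bracket] = (589/π) × 1.029868 = 193.08 W/m².
Ratio Q̄_A / Q̄_B = 139.61 / 193.08 = 0.7231.

Q̄_A / Q̄_B ≈ 0.723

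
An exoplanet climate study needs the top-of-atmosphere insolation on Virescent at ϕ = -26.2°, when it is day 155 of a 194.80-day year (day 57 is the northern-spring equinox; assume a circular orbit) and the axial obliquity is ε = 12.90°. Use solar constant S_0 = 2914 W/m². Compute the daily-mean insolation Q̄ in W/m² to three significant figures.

Q̄ ≈ 835 W/m²

Solar longitude: L_s = 360° × (155 − 57)/194.80 = 181.109°.
sin δ = sin 12.90° × sin 181.109° = -0.00432, so δ = -0.248°.
cos h₀ = −tan(-26.2°) tan(-0.248°) = -0.0021, h₀ = 1.5729 rad.
Bracket: h₀ sin ϕ sin δ + cos ϕ cos δ sin h₀ = 1.5729×-0.44151×-0.00432 + 0.89726×0.99999×1.00000 = 0.003000 + 0.897251 = 0.900251.
Q̄ = (S_0/π) × [bracket] = (2914/π) × 0.900251 = 835.0 W/m².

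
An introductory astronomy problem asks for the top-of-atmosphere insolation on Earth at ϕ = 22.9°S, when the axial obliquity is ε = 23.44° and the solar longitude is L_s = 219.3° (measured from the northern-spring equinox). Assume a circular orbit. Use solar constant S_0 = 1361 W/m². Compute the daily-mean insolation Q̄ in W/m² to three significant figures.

Q̄ ≈ 455 W/m²

Solar declination: sin δ = sin ε · sin L_s = sin 23.44° × sin 219.3° = -0.25195, so δ = -14.593°.
cos h₀ = −tan(-22.9°) tan(-14.593°) = -0.1100, h₀ = 1.6810 rad.
Bracket: h₀ sin ϕ sin δ + cos ϕ cos δ sin h₀ = 1.6810×-0.38912×-0.25195 + 0.92119×0.96774×0.99393 = 0.164803 + 0.886061 = 1.050864.
Q̄ = (S_0/π) × [bracket] = (1361/π) × 1.050864 = 455.3 W/m².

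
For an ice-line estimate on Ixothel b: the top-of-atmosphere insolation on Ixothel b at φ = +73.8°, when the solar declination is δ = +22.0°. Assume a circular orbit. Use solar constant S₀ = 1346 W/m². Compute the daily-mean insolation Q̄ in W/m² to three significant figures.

Q̄ ≈ 484 W/m²

cos H₀ = −tan(+73.8°) tan(+22.000°) = -1.3907 ≤ −1 ⇒ polar day, H₀ = π.
Bracket: H₀ sin φ sin δ + cos φ cos δ sin H₀ = 3.1416×0.96029×0.37461 + 0.27899×0.92718×0.00000 = 1.130141 + 0.000000 = 1.130141.
Q̄ = (S₀/π) × [bracket] = (1346/π) × 1.130141 = 484.2 W/m².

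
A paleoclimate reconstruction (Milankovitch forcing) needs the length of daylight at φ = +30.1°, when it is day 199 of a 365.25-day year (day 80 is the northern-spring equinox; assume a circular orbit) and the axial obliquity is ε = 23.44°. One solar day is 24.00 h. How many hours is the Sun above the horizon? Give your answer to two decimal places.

13.69 h

Solar longitude: λ_s = 360° × (199 − 80)/365.25 = 117.290°.
sin δ = sin 23.44° × sin 117.290° = 0.35352, so δ = +20.702°.
cos H₀ = −tan φ · tan δ = −tan(+30.1°) × tan(+20.702°) = -0.2191, so H₀ = 1.7917 rad = 102.65°.
Daylight = 2H₀/(2π) × 24.00 h = (1.7917/π) × 24.00 = 13.69 h.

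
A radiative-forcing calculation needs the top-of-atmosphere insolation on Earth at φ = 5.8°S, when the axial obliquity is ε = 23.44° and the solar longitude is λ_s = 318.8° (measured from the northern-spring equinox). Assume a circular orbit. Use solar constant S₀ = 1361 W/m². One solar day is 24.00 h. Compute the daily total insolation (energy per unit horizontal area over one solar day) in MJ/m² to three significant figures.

37.5 MJ/m²

Solar declination: sin δ = sin ε · sin λ_s = sin 23.44° × sin 318.8° = -0.26202, so δ = -15.190°.
cos H₀ = −tan(-5.8°) tan(-15.190°) = -0.0276, H₀ = 1.5984 rad.
Bracket: H₀ sin φ sin δ + cos φ cos δ sin H₀ = 1.5984×-0.10106×-0.26202 + 0.99488×0.96506×0.99962 = 0.042325 + 0.959754 = 1.002079.
Q̄ = (S₀/π) × [bracket] = (1361/π) × 1.002079 = 434.12 W/m².
Daily total = Q̄ × 24.00 h × 3600 s/h = 434.12 × 24.00 × 3600 / 10⁶ = 37.51 MJ/m².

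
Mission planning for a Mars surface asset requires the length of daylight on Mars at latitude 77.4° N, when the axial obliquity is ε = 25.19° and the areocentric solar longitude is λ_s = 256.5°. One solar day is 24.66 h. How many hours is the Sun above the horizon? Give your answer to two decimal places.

sin δ = sin 25.19° × sin 256.5° = -0.41386, so δ = -24.448°.
cos H₀ = −tan φ · tan δ = 2.0339 ≥ 1, so the Sun never rises (polar night) and H₀ = 0.
Daylight = 2H₀/(2π) × 24.66 h = (0.0000/π) × 24.66 = 0.00 h.

0.00 h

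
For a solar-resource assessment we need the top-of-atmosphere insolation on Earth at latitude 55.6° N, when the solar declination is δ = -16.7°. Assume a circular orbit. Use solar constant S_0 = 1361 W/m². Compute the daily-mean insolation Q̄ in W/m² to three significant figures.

Q̄ ≈ 96.0 W/m²

cos h₀ = −tan(+55.6°) tan(-16.700°) = 0.4382, h₀ = 1.1172 rad.
Bracket: h₀ sin ϕ sin δ + cos ϕ cos δ sin h₀ = 1.1172×0.82511×-0.28736 + 0.56497×0.95782×0.89890 = -0.264892 + 0.486430 = 0.221538.
Q̄ = (S_0/π) × [bracket] = (1361/π) × 0.221538 = 95.97 W/m².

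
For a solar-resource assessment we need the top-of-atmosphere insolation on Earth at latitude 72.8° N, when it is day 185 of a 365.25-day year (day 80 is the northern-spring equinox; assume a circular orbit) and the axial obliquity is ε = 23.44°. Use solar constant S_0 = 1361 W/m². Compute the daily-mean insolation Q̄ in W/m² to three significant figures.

Q̄ ≈ 503 W/m²

Solar longitude: L_s = 360° × (185 − 80)/365.25 = 103.491°.
sin δ = sin 23.44° × sin 103.491° = 0.38681, so δ = +22.756°.
cos h₀ = −tan(+72.8°) tan(+22.756°) = -1.3551 ≤ −1 ⇒ polar day, h₀ = π.
Bracket: h₀ sin ϕ sin δ + cos ϕ cos δ sin h₀ = 3.1416×0.95528×0.38681 + 0.29571×0.92216×0.00000 = 1.160858 + 0.000000 = 1.160858.
Q̄ = (S_0/π) × [bracket] = (1361/π) × 1.160858 = 502.9 W/m².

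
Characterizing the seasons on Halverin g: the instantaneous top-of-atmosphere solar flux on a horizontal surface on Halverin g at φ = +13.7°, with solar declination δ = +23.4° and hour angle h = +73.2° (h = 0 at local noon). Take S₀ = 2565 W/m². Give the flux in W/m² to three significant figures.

cos θ_z = sin φ sin δ + cos φ cos δ cos h = 0.094060 + 0.257713 = 0.351773.
Flux = S₀ · cos θ_z = 2565 × 0.351773 = 902.3 W/m².

902 W/m²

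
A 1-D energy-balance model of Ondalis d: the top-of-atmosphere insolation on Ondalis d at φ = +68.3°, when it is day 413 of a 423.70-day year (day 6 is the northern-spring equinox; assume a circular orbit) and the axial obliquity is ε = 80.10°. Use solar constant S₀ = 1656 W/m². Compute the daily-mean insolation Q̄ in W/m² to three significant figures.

Q̄ ≈ 41.7 W/m²

Solar longitude: λ_s = 360° × (413 − 6)/423.70 = 345.811°.
sin δ = sin 80.10° × sin 345.811° = -0.24148, so δ = -13.974°.
cos H₀ = −tan(+68.3°) tan(-13.974°) = 0.6253, H₀ = 0.8953 rad.
Bracket: H₀ sin φ sin δ + cos φ cos δ sin H₀ = 0.8953×0.92913×-0.24148 + 0.36975×0.97041×0.78038 = -0.200875 + 0.280007 = 0.079132.
Q̄ = (S₀/π) × [bracket] = (1656/π) × 0.079132 = 41.71 W/m².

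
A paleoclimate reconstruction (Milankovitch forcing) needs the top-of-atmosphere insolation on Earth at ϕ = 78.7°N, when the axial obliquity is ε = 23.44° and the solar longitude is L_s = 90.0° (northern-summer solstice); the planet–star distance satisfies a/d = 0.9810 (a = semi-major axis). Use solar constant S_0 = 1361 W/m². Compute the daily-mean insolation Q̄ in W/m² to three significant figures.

Solar declination: sin δ = sin ε · sin L_s = sin 23.44° × sin 90.0° = 0.39779, so δ = +23.440°.
cos h₀ = −tan(+78.7°) tan(+23.440°) = -2.1698 ≤ −1 ⇒ polar day, h₀ = π.
Bracket: h₀ sin ϕ sin δ + cos ϕ cos δ sin h₀ = 3.1416×0.98061×0.39779 + 0.19595×0.91748×0.00000 = 1.225465 + 0.000000 = 1.225465.
Inverse-square distance factor (a/d)² = 0.9810² = 0.962361.
Q̄ = (S_0/π) × 0.962361 × [bracket] = (1361/π) × 0.962361 × 1.225465 = 510.9 W/m².

Q̄ ≈ 511 W/m²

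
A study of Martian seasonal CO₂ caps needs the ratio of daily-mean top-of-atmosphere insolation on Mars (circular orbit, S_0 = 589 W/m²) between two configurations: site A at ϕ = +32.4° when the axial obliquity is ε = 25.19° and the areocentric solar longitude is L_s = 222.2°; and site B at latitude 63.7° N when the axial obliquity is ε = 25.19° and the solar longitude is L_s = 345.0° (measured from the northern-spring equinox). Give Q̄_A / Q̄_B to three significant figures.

Q̄_A / Q̄_B ≈ 1.97

— Configuration A (ϕ=+32.4°):
sin δ = sin 25.19° × sin 222.2° = -0.28590, so δ = -16.613°.
cos h₀ = −tan(+32.4°) tan(-16.613°) = 0.1893, h₀ = 1.3803 rad.
Bracket: h₀ sin ϕ sin δ + cos ϕ cos δ sin h₀ = 1.3803×0.53583×-0.28590 + 0.84433×0.95826×0.98191 = -0.211453 + 0.794451 = 0.582998.
Q̄ = (S_0/π) × [bracket] = (589/π) × 0.582998 = 109.30 W/m².
— Configuration B (ϕ=+63.7°):
Solar declination: sin δ = sin ε · sin L_s = sin 25.19° × sin 345.0° = -0.11016, so δ = -6.324°.
cos h₀ = −tan(+63.7°) tan(-6.324°) = 0.2243, h₀ = 1.3446 rad.
Bracket: h₀ sin ϕ sin δ + cos ϕ cos δ sin h₀ = 1.3446×0.89649×-0.11016 + 0.44307×0.99391×0.97453 = -0.132789 + 0.429155 = 0.296366.
Q̄ = (S_0/π) × [bracket] = (589/π) × 0.296366 = 55.564 W/m².
Ratio Q̄_A / Q̄_B = 109.30 / 55.564 = 1.967.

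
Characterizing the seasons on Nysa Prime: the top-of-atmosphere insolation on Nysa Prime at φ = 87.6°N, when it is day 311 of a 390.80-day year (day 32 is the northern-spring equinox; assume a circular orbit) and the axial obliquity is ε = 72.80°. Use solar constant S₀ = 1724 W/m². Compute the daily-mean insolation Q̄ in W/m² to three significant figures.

Q̄ ≈ 0.00 W/m²

Solar longitude: λ_s = 360° × (311 − 32)/390.80 = 257.011°.
sin δ = sin 72.80° × sin 257.011° = -0.93084, so δ = -68.566°.
cos H₀ = −tan(+87.6°) tan(-68.566°) = 60.7744 ≥ 1 ⇒ polar night, H₀ = 0 and Q̄ = 0.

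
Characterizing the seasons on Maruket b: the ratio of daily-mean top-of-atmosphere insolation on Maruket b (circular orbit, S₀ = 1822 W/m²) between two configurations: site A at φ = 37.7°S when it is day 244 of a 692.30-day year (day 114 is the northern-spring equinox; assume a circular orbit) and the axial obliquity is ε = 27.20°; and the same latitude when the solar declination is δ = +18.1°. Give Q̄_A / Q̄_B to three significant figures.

— Configuration A (φ=-37.7°):
Solar longitude: λ_s = 360° × (244 − 114)/692.30 = 67.601°.
sin δ = sin 27.20° × sin 67.601° = 0.42261, so δ = +25.000°.
cos H₀ = −tan(-37.7°) tan(+25.000°) = 0.3604, H₀ = 1.2021 rad.
Bracket: H₀ sin φ sin δ + cos φ cos δ sin H₀ = 1.2021×-0.61153×0.42261 + 0.79122×0.90631×0.93280 = -0.310669 + 0.668902 = 0.358233.
Q̄ = (S₀/π) × [bracket] = (1822/π) × 0.358233 = 207.76 W/m².
— Configuration B (φ=-37.7°):
cos H₀ = −tan(-37.7°) tan(+18.100°) = 0.2526, H₀ = 1.3154 rad.
Bracket: H₀ sin φ sin δ + cos φ cos δ sin H₀ = 1.3154×-0.61153×0.31068 + 0.79122×0.95052×0.96757 = -0.249913 + 0.727681 = 0.477768.
Q̄ = (S₀/π) × [bracket] = (1822/π) × 0.477768 = 277.09 W/m².
Ratio Q̄_A / Q̄_B = 207.76 / 277.09 = 0.7498.

Q̄_A / Q̄_B ≈ 0.750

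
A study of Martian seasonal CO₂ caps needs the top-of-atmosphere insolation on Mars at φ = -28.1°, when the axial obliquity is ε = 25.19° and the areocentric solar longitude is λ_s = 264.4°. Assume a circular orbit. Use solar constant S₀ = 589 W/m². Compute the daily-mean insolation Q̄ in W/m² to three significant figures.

Q̄ ≈ 213 W/m²

sin δ = sin 25.19° × sin 264.4° = -0.42359, so δ = -25.061°.
cos H₀ = −tan(-28.1°) tan(-25.061°) = -0.2497, H₀ = 1.8231 rad.
Bracket: H₀ sin φ sin δ + cos φ cos δ sin H₀ = 1.8231×-0.47101×-0.42359 + 0.88213×0.90585×0.96833 = 0.363736 + 0.773771 = 1.137507.
Q̄ = (S₀/π) × [bracket] = (589/π) × 1.137507 = 213.3 W/m².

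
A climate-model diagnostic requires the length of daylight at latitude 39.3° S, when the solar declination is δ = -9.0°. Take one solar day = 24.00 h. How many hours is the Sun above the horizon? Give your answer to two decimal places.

cos h₀ = −tan ϕ · tan δ = −tan(-39.3°) × tan(-9.000°) = -0.1296, so h₀ = 1.7008 rad = 97.45°.
Daylight = 2h₀/(2π) × 24.00 h = (1.7008/π) × 24.00 = 12.99 h.

12.99 h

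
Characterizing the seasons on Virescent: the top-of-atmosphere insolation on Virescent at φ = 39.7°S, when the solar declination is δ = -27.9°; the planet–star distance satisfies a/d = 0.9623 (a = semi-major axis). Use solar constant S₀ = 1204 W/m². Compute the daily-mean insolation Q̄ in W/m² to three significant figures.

cos H₀ = −tan(-39.7°) tan(-27.900°) = -0.4396, H₀ = 2.0259 rad.
Bracket: H₀ sin φ sin δ + cos φ cos δ sin H₀ = 2.0259×-0.63877×-0.46793 + 0.76940×0.88377×0.89821 = 0.605541 + 0.610758 = 1.216299.
Inverse-square distance factor (a/d)² = 0.9623² = 0.926021.
Q̄ = (S₀/π) × 0.926021 × [bracket] = (1204/π) × 0.926021 × 1.216299 = 431.7 W/m².

Q̄ ≈ 432 W/m²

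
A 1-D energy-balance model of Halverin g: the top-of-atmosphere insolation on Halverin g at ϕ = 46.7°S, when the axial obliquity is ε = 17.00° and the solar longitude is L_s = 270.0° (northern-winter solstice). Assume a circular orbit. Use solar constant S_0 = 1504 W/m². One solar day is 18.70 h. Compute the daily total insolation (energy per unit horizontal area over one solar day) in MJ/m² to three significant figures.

Solar declination: sin δ = sin ε · sin L_s = sin 17.00° × sin 270.0° = -0.29237, so δ = -17.000°.
cos h₀ = −tan(-46.7°) tan(-17.000°) = -0.3244, h₀ = 1.9012 rad.
Bracket: h₀ sin ϕ sin δ + cos ϕ cos δ sin h₀ = 1.9012×-0.72777×-0.29237 + 0.68582×0.95630×0.94591 = 0.404534 + 0.620375 = 1.024909.
Q̄ = (S_0/π) × [bracket] = (1504/π) × 1.024909 = 490.66 W/m².
Daily total = Q̄ × 18.70 h × 3600 s/h = 490.66 × 18.70 × 3600 / 10⁶ = 33.03 MJ/m².

33.0 MJ/m²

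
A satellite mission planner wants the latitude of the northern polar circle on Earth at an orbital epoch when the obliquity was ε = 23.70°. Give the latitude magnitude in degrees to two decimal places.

The polar circle is the lowest latitude that experiences at least one full rotation of continuous daylight at the northern-summer solstice; it lies at |ϕ| = 90° − ε = 90° − 23.70° = 66.30°.

66.30°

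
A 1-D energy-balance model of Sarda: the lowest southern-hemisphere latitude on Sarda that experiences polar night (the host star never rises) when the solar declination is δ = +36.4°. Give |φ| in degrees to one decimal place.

Polar night requires cos H₀ = −tan φ tan δ ≥ 1, i.e. tan φ tan δ ≤ −1.
The boundary is |tan φ| · |tan δ| = 1, so |φ| = 90° − |δ| = 90° − 36.4° = 53.6° in the southern hemisphere.

|φ| = 53.6°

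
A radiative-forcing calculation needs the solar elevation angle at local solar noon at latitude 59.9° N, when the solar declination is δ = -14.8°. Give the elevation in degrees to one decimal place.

15.3°

At local noon the hour angle is zero, so the zenith angle equals |φ − δ| = |+59.9° − (-14.800°)| = 74.700°.
Elevation = 90° − 74.700° = 15.3°.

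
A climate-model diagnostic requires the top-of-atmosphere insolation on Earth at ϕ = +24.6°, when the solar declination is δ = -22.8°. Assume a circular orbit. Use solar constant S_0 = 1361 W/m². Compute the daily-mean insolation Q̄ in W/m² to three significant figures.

Q̄ ≈ 260 W/m²

cos h₀ = −tan(+24.6°) tan(-22.800°) = 0.1925, h₀ = 1.3771 rad.
Bracket: h₀ sin ϕ sin δ + cos ϕ cos δ sin h₀ = 1.3771×0.41628×-0.38752 + 0.90924×0.92186×0.98131 = -0.222149 + 0.822526 = 0.600377.
Q̄ = (S_0/π) × [bracket] = (1361/π) × 0.600377 = 260.1 W/m².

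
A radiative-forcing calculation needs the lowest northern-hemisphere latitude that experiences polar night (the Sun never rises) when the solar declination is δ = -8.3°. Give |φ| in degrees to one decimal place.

Polar night requires cos H₀ = −tan φ tan δ ≥ 1, i.e. tan φ tan δ ≤ −1.
The boundary is |tan φ| · |tan δ| = 1, so |φ| = 90° − |δ| = 90° − 8.3° = 81.7° in the northern hemisphere.

|φ| = 81.7°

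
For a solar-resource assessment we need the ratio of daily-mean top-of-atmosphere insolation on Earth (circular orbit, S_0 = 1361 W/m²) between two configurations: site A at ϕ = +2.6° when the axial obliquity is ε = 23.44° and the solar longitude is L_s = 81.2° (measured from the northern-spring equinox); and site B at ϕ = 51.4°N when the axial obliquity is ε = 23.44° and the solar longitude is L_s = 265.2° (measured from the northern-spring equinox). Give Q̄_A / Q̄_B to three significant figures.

Q̄_A / Q̄_B ≈ 5.50

— Configuration A (ϕ=+2.6°):
Solar declination: sin δ = sin ε · sin L_s = sin 23.44° × sin 81.2° = 0.39311, so δ = +23.148°.
cos h₀ = −tan(+2.6°) tan(+23.148°) = -0.0194, h₀ = 1.5902 rad.
Bracket: h₀ sin ϕ sin δ + cos ϕ cos δ sin h₀ = 1.5902×0.04536×0.39311 + 0.99897×0.91949×0.99981 = 0.028356 + 0.918368 = 0.946724.
Q̄ = (S_0/π) × [bracket] = (1361/π) × 0.946724 = 410.14 W/m².
— Configuration B (ϕ=+51.4°):
Solar declination: sin δ = sin ε · sin L_s = sin 23.44° × sin 265.2° = -0.39639, so δ = -23.353°.
cos h₀ = −tan(+51.4°) tan(-23.353°) = 0.5409, h₀ = 0.9993 rad.
Bracket: h₀ sin ϕ sin δ + cos ϕ cos δ sin h₀ = 0.9993×0.78152×-0.39639 + 0.62388×0.91808×0.84111 = -0.309570 + 0.481764 = 0.172194.
Q̄ = (S_0/π) × [bracket] = (1361/π) × 0.172194 = 74.598 W/m².
Ratio Q̄_A / Q̄_B = 410.14 / 74.598 = 5.498.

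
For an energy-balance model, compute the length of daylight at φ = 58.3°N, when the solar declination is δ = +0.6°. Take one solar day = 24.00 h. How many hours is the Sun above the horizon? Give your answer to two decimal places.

12.13 h

cos H₀ = −tan φ · tan δ = −tan(+58.3°) × tan(+0.600°) = -0.0170, so H₀ = 1.5878 rad = 90.97°.
Daylight = 2H₀/(2π) × 24.00 h = (1.5878/π) × 24.00 = 12.13 h.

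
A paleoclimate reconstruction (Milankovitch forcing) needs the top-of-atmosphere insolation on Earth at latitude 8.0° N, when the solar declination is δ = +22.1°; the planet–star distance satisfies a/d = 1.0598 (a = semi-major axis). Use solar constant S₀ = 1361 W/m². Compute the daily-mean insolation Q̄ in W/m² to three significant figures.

Q̄ ≈ 487 W/m²

cos H₀ = −tan(+8.0°) tan(+22.100°) = -0.0571, H₀ = 1.6279 rad.
Bracket: H₀ sin φ sin δ + cos φ cos δ sin H₀ = 1.6279×0.13917×0.37622 + 0.99027×0.92653×0.99837 = 0.085234 + 0.916019 = 1.001253.
Inverse-square distance factor (a/d)² = 1.0598² = 1.123176.
Q̄ = (S₀/π) × 1.123176 × [bracket] = (1361/π) × 1.123176 × 1.001253 = 487.2 W/m².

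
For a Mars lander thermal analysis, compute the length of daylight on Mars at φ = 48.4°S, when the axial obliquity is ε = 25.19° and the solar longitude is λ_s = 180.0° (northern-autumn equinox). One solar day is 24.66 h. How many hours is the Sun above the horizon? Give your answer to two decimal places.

12.33 h

Solar declination: sin δ = sin ε · sin λ_s = sin 25.19° × sin 180.0° = 0.00000, so δ = +0.000°.
cos H₀ = −tan φ · tan δ = −tan(-48.4°) × tan(+0.000°) = 0.0000, so H₀ = 1.5708 rad = 90.00°.
Daylight = 2H₀/(2π) × 24.66 h = (1.5708/π) × 24.66 = 12.33 h.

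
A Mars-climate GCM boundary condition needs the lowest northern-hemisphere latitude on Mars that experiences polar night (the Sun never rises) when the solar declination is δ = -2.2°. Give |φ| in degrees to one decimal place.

|φ| = 87.8°

Polar night requires cos H₀ = −tan φ tan δ ≥ 1, i.e. tan φ tan δ ≤ −1.
The boundary is |tan φ| · |tan δ| = 1, so |φ| = 90° − |δ| = 90° − 2.2° = 87.8° in the northern hemisphere.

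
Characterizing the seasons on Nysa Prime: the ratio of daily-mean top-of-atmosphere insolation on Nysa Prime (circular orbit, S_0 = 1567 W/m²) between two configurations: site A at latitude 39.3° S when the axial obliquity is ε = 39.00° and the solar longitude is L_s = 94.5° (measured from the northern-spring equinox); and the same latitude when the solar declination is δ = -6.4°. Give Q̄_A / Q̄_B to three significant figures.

— Configuration A (ϕ=-39.3°):
Solar declination: sin δ = sin ε · sin L_s = sin 39.00° × sin 94.5° = 0.62738, so δ = +38.857°.
cos h₀ = −tan(-39.3°) tan(+38.857°) = 0.6594, h₀ = 0.8507 rad.
Bracket: h₀ sin ϕ sin δ + cos ϕ cos δ sin h₀ = 0.8507×-0.63338×0.62738 + 0.77384×0.77871×0.75177 = -0.338043 + 0.453014 = 0.114971.
Q̄ = (S_0/π) × [bracket] = (1567/π) × 0.114971 = 57.347 W/m².
— Configuration B (ϕ=-39.3°):
cos h₀ = −tan(-39.3°) tan(-6.400°) = -0.0918, h₀ = 1.6627 rad.
Bracket: h₀ sin ϕ sin δ + cos ϕ cos δ sin h₀ = 1.6627×-0.63338×-0.11147 + 0.77384×0.99377×0.99578 = 0.117391 + 0.765774 = 0.883165.
Q̄ = (S_0/π) × [bracket] = (1567/π) × 0.883165 = 440.52 W/m².
Ratio Q̄_A / Q̄_B = 57.347 / 440.52 = 0.1302.

Q̄_A / Q̄_B ≈ 0.130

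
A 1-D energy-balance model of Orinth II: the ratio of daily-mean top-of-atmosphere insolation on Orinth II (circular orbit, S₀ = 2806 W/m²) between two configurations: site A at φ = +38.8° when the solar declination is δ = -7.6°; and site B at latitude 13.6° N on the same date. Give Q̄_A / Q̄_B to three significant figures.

Q̄_A / Q̄_B ≈ 0.707

— Configuration A (φ=+38.8°):
cos H₀ = −tan(+38.8°) tan(-7.600°) = 0.1073, H₀ = 1.4633 rad.
Bracket: H₀ sin φ sin δ + cos φ cos δ sin H₀ = 1.4633×0.62660×-0.13226 + 0.77934×0.99122×0.99423 = -0.121270 + 0.768040 = 0.646770.
Q̄ = (S₀/π) × [bracket] = (2806/π) × 0.646770 = 577.68 W/m².
— Configuration B (φ=+13.6°):
cos H₀ = −tan(+13.6°) tan(-7.600°) = 0.0323, H₀ = 1.5385 rad.
Bracket: H₀ sin φ sin δ + cos φ cos δ sin H₀ = 1.5385×0.23514×-0.13226 + 0.97196×0.99122×0.99948 = -0.047847 + 0.962925 = 0.915078.
Q̄ = (S₀/π) × [bracket] = (2806/π) × 0.915078 = 817.33 W/m².
Ratio Q̄_A / Q̄_B = 577.68 / 817.33 = 0.7068.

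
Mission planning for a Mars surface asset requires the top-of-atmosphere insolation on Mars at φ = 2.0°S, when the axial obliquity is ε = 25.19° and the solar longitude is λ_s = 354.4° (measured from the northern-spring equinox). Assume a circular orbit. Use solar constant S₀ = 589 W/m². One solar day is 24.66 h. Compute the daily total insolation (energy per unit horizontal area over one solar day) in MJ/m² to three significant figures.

16.7 MJ/m²

Solar declination: sin δ = sin ε · sin λ_s = sin 25.19° × sin 354.4° = -0.04153, so δ = -2.380°.
cos H₀ = −tan(-2.0°) tan(-2.380°) = -0.0015, H₀ = 1.5722 rad.
Bracket: H₀ sin φ sin δ + cos φ cos δ sin H₀ = 1.5722×-0.03490×-0.04153 + 0.99939×0.99914×1.00000 = 0.002279 + 0.998531 = 1.000810.
Q̄ = (S₀/π) × [bracket] = (589/π) × 1.000810 = 187.64 W/m².
Daily total = Q̄ × 24.66 h × 3600 s/h = 187.64 × 24.66 × 3600 / 10⁶ = 16.66 MJ/m².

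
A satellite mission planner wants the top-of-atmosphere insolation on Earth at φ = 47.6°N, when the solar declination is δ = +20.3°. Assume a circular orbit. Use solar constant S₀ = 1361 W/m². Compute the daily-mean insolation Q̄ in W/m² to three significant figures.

Q̄ ≈ 471 W/m²

cos H₀ = −tan(+47.6°) tan(+20.300°) = -0.4051, H₀ = 1.9879 rad.
Bracket: H₀ sin φ sin δ + cos φ cos δ sin H₀ = 1.9879×0.73846×0.34694 + 0.67430×0.93789×0.91427 = 0.509303 + 0.578202 = 1.087505.
Q̄ = (S₀/π) × [bracket] = (1361/π) × 1.087505 = 471.1 W/m².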